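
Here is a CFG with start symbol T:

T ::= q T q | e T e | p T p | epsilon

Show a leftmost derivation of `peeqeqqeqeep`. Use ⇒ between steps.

T ⇒ pTp ⇒ peTep ⇒ peeTeep ⇒ peeqTqeep ⇒ peeqeTeqeep ⇒ peeqeqTqeqeep ⇒ peeqeqqeqeep

T ⇒ pTp   [T ::= p T p]
pTp ⇒ peTep   [T ::= e T e]
peTep ⇒ peeTeep   [T ::= e T e]
peeTeep ⇒ peeqTqeep   [T ::= q T q]
peeqTqeep ⇒ peeqeTeqeep   [T ::= e T e]
peeqeTeqeep ⇒ peeqeqTqeqeep   [T ::= q T q]
peeqeqTqeqeep ⇒ peeqeqqeqeep   [T ::= epsilon]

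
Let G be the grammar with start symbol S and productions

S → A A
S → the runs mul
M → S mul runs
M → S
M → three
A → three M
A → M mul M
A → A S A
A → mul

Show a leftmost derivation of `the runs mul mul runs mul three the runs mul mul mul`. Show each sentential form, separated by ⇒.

S ⇒ A A   [S → A A]
A A ⇒ A S A A   [A → A S A]
A S A A ⇒ M mul M S A A   [A → M mul M]
M mul M S A A ⇒ S mul runs mul M S A A   [M → S mul runs]
S mul runs mul M S A A ⇒ the runs mul mul runs mul M S A A   [S → the runs mul]
the runs mul mul runs mul M S A A ⇒ the runs mul mul runs mul three S A A   [M → three]
the runs mul mul runs mul three S A A ⇒ the runs mul mul runs mul three the runs mul A A   [S → the runs mul]
the runs mul mul runs mul three the runs mul A A ⇒ the runs mul mul runs mul three the runs mul mul A   [A → mul]
the runs mul mul runs mul three the runs mul mul A ⇒ the runs mul mul runs mul three the runs mul mul mul   [A → mul]

S ⇒ A A ⇒ A S A A ⇒ M mul M S A A ⇒ S mul runs mul M S A A ⇒ the runs mul mul runs mul M S A A ⇒ the runs mul mul runs mul three S A A ⇒ the runs mul mul runs mul three the runs mul A A ⇒ the runs mul mul runs mul three the runs mul mul A ⇒ the runs mul mul runs mul three the runs mul mul mul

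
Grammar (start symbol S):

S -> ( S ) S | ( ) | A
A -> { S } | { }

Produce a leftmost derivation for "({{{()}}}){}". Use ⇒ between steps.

S ⇒ (S)S ⇒ (A)S ⇒ ({S})S ⇒ ({A})S ⇒ ({{S}})S ⇒ ({{A}})S ⇒ ({{{S}}})S ⇒ ({{{()}}})S ⇒ ({{{()}}})A ⇒ ({{{()}}}){}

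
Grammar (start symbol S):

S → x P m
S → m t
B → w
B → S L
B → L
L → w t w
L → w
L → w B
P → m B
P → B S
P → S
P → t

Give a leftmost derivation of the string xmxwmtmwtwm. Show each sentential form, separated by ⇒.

S⇒xPm⇒xmBm⇒xmSLm⇒xmxPmLm⇒xmxBSmLm⇒xmxwSmLm⇒xmxwmtmLm⇒xmxwmtmwtwm

S ⇒ xPm   [S → x P m]
xPm ⇒ xmBm   [P → m B]
xmBm ⇒ xmSLm   [B → S L]
xmSLm ⇒ xmxPmLm   [S → x P m]
xmxPmLm ⇒ xmxBSmLm   [P → B S]
xmxBSmLm ⇒ xmxwSmLm   [B → w]
xmxwSmLm ⇒ xmxwmtmLm   [S → m t]
xmxwmtmLm ⇒ xmxwmtmwtwm   [L → w t w]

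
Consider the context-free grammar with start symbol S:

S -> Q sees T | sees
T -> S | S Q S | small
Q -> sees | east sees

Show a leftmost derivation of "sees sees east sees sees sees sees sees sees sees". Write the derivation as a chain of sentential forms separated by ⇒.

S ⇒ Q sees T   [S -> Q sees T]
Q sees T ⇒ sees sees T   [Q -> sees]
sees sees T ⇒ sees sees S Q S   [T -> S Q S]
sees sees S Q S ⇒ sees sees Q sees T Q S   [S -> Q sees T]
sees sees Q sees T Q S ⇒ sees sees east sees sees T Q S   [Q -> east sees]
sees sees east sees sees T Q S ⇒ sees sees east sees sees S Q S   [T -> S]
sees sees east sees sees S Q S ⇒ sees sees east sees sees Q sees T Q S   [S -> Q sees T]
sees sees east sees sees Q sees T Q S ⇒ sees sees east sees sees sees sees T Q S   [Q -> sees]
sees sees east sees sees sees sees T Q S ⇒ sees sees east sees sees sees sees S Q S   [T -> S]
sees sees east sees sees sees sees S Q S ⇒ sees sees east sees sees sees sees sees Q S   [S -> sees]
sees sees east sees sees sees sees sees Q S ⇒ sees sees east sees sees sees sees sees sees S   [Q -> sees]
sees sees east sees sees sees sees sees sees S ⇒ sees sees east sees sees sees sees sees sees sees   [S -> sees]

S ⇒ Q sees T ⇒ sees sees T ⇒ sees sees S Q S ⇒ sees sees Q sees T Q S ⇒ sees sees east sees sees T Q S ⇒ sees sees east sees sees S Q S ⇒ sees sees east sees sees Q sees T Q S ⇒ sees sees east sees sees sees sees T Q S ⇒ sees sees east sees sees sees sees S Q S ⇒ sees sees east sees sees sees sees sees Q S ⇒ sees sees east sees sees sees sees sees sees S ⇒ sees sees east sees sees sees sees sees sees sees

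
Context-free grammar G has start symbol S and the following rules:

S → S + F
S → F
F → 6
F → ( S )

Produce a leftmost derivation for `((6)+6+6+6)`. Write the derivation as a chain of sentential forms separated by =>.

S => F => (S) => (S+F) => (S+F+F) => (S+F+F+F) => (F+F+F+F) => ((S)+F+F+F) => ((F)+F+F+F) => ((6)+F+F+F) => ((6)+6+F+F) => ((6)+6+6+F) => ((6)+6+6+6)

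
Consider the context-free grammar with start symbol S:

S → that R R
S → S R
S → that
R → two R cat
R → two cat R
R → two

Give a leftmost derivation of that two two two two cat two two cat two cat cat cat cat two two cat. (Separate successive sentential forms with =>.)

S => that R R => that two R cat R => that two two R cat cat R => that two two two R cat cat cat R => that two two two two cat R cat cat cat R => that two two two two cat two R cat cat cat cat R => that two two two two cat two two cat R cat cat cat cat R => that two two two two cat two two cat two cat cat cat cat R => that two two two two cat two two cat two cat cat cat cat two R cat => that two two two two cat two two cat two cat cat cat cat two two cat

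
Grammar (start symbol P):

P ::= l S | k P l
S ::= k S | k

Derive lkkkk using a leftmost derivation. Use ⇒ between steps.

P ⇒ lS ⇒ lkS ⇒ lkkS ⇒ lkkkS ⇒ lkkkk

P ⇒ lS   [P ::= l S]
lS ⇒ lkS   [S ::= k S]
lkS ⇒ lkkS   [S ::= k S]
lkkS ⇒ lkkkS   [S ::= k S]
lkkkS ⇒ lkkkk   [S ::= k]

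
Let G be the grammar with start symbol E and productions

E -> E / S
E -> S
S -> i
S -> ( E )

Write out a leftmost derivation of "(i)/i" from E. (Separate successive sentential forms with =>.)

E => E/S   [E -> E / S]
E/S => S/S   [E -> S]
S/S => (E)/S   [S -> ( E )]
(E)/S => (S)/S   [E -> S]
(S)/S => (i)/S   [S -> i]
(i)/S => (i)/i   [S -> i]

E => E/S => S/S => (E)/S => (S)/S => (i)/S => (i)/i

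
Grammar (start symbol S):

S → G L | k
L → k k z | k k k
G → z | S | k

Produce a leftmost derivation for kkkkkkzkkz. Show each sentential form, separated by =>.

S=>GL=>SL=>GLL=>SLL=>GLLL=>kLLL=>kkkkLL=>kkkkkkzL=>kkkkkkzkkz

S => GL   [S → G L]
GL => SL   [G → S]
SL => GLL   [S → G L]
GLL => SLL   [G → S]
SLL => GLLL   [S → G L]
GLLL => kLLL   [G → k]
kLLL => kkkkLL   [L → k k k]
kkkkLL => kkkkkkzL   [L → k k z]
kkkkkkzL => kkkkkkzkkz   [L → k k z]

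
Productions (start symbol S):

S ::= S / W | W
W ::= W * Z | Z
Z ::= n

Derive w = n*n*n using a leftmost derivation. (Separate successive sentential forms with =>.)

S=>W=>W*Z=>W*Z*Z=>Z*Z*Z=>n*Z*Z=>n*n*Z=>n*n*n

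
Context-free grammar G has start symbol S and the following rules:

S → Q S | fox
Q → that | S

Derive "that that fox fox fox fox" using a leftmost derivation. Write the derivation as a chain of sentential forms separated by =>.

S => Q S => S S => Q S S => S S S => Q S S S => S S S S => Q S S S S => that S S S S => that Q S S S S => that that S S S S => that that fox S S S => that that fox fox S S => that that fox fox fox S => that that fox fox fox fox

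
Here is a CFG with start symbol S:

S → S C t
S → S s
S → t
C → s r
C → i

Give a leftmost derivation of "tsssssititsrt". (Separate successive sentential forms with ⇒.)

S ⇒ SCt ⇒ SCtCt ⇒ SCtCtCt ⇒ SsCtCtCt ⇒ SssCtCtCt ⇒ SsssCtCtCt ⇒ SssssCtCtCt ⇒ SsssssCtCtCt ⇒ tsssssCtCtCt ⇒ tsssssitCtCt ⇒ tsssssititCt ⇒ tsssssititsrt

S ⇒ SCt   [S → S C t]
SCt ⇒ SCtCt   [S → S C t]
SCtCt ⇒ SCtCtCt   [S → S C t]
SCtCtCt ⇒ SsCtCtCt   [S → S s]
SsCtCtCt ⇒ SssCtCtCt   [S → S s]
SssCtCtCt ⇒ SsssCtCtCt   [S → S s]
SsssCtCtCt ⇒ SssssCtCtCt   [S → S s]
SssssCtCtCt ⇒ SsssssCtCtCt   [S → S s]
SsssssCtCtCt ⇒ tsssssCtCtCt   [S → t]
tsssssCtCtCt ⇒ tsssssitCtCt   [C → i]
tsssssitCtCt ⇒ tsssssititCt   [C → i]
tsssssititCt ⇒ tsssssititsrt   [C → s r]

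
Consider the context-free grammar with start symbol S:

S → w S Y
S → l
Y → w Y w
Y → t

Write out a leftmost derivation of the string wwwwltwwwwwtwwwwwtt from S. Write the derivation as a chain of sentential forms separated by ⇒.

S ⇒ wSY   [S → w S Y]
wSY ⇒ wwSYY   [S → w S Y]
wwSYY ⇒ wwwSYYY   [S → w S Y]
wwwSYYY ⇒ wwwwSYYYY   [S → w S Y]
wwwwSYYYY ⇒ wwwwlYYYY   [S → l]
wwwwlYYYY ⇒ wwwwltYYY   [Y → t]
wwwwltYYY ⇒ wwwwltwYwYY   [Y → w Y w]
wwwwltwYwYY ⇒ wwwwltwwYwwYY   [Y → w Y w]
wwwwltwwYwwYY ⇒ wwwwltwwwYwwwYY   [Y → w Y w]
wwwwltwwwYwwwYY ⇒ wwwwltwwwwYwwwwYY   [Y → w Y w]
wwwwltwwwwYwwwwYY ⇒ wwwwltwwwwwYwwwwwYY   [Y → w Y w]
wwwwltwwwwwYwwwwwYY ⇒ wwwwltwwwwwtwwwwwYY   [Y → t]
wwwwltwwwwwtwwwwwYY ⇒ wwwwltwwwwwtwwwwwtY   [Y → t]
wwwwltwwwwwtwwwwwtY ⇒ wwwwltwwwwwtwwwwwtt   [Y → t]

S ⇒ wSY ⇒ wwSYY ⇒ wwwSYYY ⇒ wwwwSYYYY ⇒ wwwwlYYYY ⇒ wwwwltYYY ⇒ wwwwltwYwYY ⇒ wwwwltwwYwwYY ⇒ wwwwltwwwYwwwYY ⇒ wwwwltwwwwYwwwwYY ⇒ wwwwltwwwwwYwwwwwYY ⇒ wwwwltwwwwwtwwwwwYY ⇒ wwwwltwwwwwtwwwwwtY ⇒ wwwwltwwwwwtwwwwwtt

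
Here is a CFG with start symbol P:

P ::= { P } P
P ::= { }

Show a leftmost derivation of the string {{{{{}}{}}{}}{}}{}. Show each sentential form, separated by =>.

P => {P}P => {{P}P}P => {{{P}P}P}P => {{{{P}P}P}P}P => {{{{{}}P}P}P}P => {{{{{}}{}}P}P}P => {{{{{}}{}}{}}P}P => {{{{{}}{}}{}}{}}P => {{{{{}}{}}{}}{}}{}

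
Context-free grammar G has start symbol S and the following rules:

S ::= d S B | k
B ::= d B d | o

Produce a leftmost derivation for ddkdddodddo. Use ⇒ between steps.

S⇒dSB⇒ddSBB⇒ddkBB⇒ddkdBdB⇒ddkddBddB⇒ddkdddBdddB⇒ddkdddodddB⇒ddkdddodddo

S ⇒ dSB   [S ::= d S B]
dSB ⇒ ddSBB   [S ::= d S B]
ddSBB ⇒ ddkBB   [S ::= k]
ddkBB ⇒ ddkdBdB   [B ::= d B d]
ddkdBdB ⇒ ddkddBddB   [B ::= d B d]
ddkddBddB ⇒ ddkdddBdddB   [B ::= d B d]
ddkdddBdddB ⇒ ddkdddodddB   [B ::= o]
ddkdddodddB ⇒ ddkdddodddo   [B ::= o]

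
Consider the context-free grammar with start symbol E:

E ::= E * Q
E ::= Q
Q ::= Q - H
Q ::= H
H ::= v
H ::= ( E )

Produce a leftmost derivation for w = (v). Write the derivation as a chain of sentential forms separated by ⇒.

E⇒Q⇒H⇒(E)⇒(Q)⇒(H)⇒(v)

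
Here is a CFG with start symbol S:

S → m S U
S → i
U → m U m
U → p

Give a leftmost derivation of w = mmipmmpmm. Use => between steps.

S => mSU => mmSUU => mmiUU => mmipU => mmipmUm => mmipmmUmm => mmipmmpmm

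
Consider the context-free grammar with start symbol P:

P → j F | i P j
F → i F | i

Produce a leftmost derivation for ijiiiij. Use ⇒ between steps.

P ⇒ iPj   [P → i P j]
iPj ⇒ ijFj   [P → j F]
ijFj ⇒ ijiFj   [F → i F]
ijiFj ⇒ ijiiFj   [F → i F]
ijiiFj ⇒ ijiiiFj   [F → i F]
ijiiiFj ⇒ ijiiiij   [F → i]

P ⇒ iPj ⇒ ijFj ⇒ ijiFj ⇒ ijiiFj ⇒ ijiiiFj ⇒ ijiiiij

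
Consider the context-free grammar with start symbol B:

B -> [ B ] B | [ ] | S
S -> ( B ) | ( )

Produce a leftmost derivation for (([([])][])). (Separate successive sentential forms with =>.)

B => S => (B) => (S) => ((B)) => (([B]B)) => (([S]B)) => (([(B)]B)) => (([([])]B)) => (([([])][]))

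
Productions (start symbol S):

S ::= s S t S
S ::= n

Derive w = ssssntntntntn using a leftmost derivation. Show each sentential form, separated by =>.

S => sStS   [S ::= s S t S]
sStS => ssStStS   [S ::= s S t S]
ssStStS => sssStStStS   [S ::= s S t S]
sssStStStS => ssssStStStStS   [S ::= s S t S]
ssssStStStStS => ssssntStStStS   [S ::= n]
ssssntStStStS => ssssntntStStS   [S ::= n]
ssssntntStStS => ssssntntntStS   [S ::= n]
ssssntntntStS => ssssntntntntS   [S ::= n]
ssssntntntntS => ssssntntntntn   [S ::= n]

S => sStS => ssStStS => sssStStStS => ssssStStStStS => ssssntStStStS => ssssntntStStS => ssssntntntStS => ssssntntntntS => ssssntntntntn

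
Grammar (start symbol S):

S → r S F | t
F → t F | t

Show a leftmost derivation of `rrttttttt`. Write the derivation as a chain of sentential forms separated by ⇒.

S⇒rSF⇒rrSFF⇒rrtFF⇒rrttFF⇒rrtttFF⇒rrttttFF⇒rrtttttFF⇒rrttttttF⇒rrttttttt

S ⇒ rSF   [S → r S F]
rSF ⇒ rrSFF   [S → r S F]
rrSFF ⇒ rrtFF   [S → t]
rrtFF ⇒ rrttFF   [F → t F]
rrttFF ⇒ rrtttFF   [F → t F]
rrtttFF ⇒ rrttttFF   [F → t F]
rrttttFF ⇒ rrtttttFF   [F → t F]
rrtttttFF ⇒ rrttttttF   [F → t]
rrttttttF ⇒ rrttttttt   [F → t]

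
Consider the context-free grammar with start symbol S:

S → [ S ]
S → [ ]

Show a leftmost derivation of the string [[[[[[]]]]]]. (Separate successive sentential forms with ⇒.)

S ⇒ [S] ⇒ [[S]] ⇒ [[[S]]] ⇒ [[[[S]]]] ⇒ [[[[[S]]]]] ⇒ [[[[[[]]]]]]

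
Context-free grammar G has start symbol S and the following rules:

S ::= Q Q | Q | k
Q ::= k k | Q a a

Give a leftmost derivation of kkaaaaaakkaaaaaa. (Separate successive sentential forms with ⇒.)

S ⇒ QQ   [S ::= Q Q]
QQ ⇒ QaaQ   [Q ::= Q a a]
QaaQ ⇒ QaaaaQ   [Q ::= Q a a]
QaaaaQ ⇒ QaaaaaaQ   [Q ::= Q a a]
QaaaaaaQ ⇒ kkaaaaaaQ   [Q ::= k k]
kkaaaaaaQ ⇒ kkaaaaaaQaa   [Q ::= Q a a]
kkaaaaaaQaa ⇒ kkaaaaaaQaaaa   [Q ::= Q a a]
kkaaaaaaQaaaa ⇒ kkaaaaaaQaaaaaa   [Q ::= Q a a]
kkaaaaaaQaaaaaa ⇒ kkaaaaaakkaaaaaa   [Q ::= k k]

S⇒QQ⇒QaaQ⇒QaaaaQ⇒QaaaaaaQ⇒kkaaaaaaQ⇒kkaaaaaaQaa⇒kkaaaaaaQaaaa⇒kkaaaaaaQaaaaaa⇒kkaaaaaakkaaaaaa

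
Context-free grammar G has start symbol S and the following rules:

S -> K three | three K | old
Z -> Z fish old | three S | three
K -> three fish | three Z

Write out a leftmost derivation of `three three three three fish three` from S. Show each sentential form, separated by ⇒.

S ⇒ three K ⇒ three three Z ⇒ three three three S ⇒ three three three K three ⇒ three three three three fish three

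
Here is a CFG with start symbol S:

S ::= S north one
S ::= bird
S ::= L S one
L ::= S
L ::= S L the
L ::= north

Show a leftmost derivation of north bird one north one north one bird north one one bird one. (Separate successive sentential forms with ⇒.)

S ⇒ L S one ⇒ S S one ⇒ L S one S one ⇒ S S one S one ⇒ S north one S one S one ⇒ S north one north one S one S one ⇒ L S one north one north one S one S one ⇒ north S one north one north one S one S one ⇒ north bird one north one north one S one S one ⇒ north bird one north one north one S north one one S one ⇒ north bird one north one north one bird north one one S one ⇒ north bird one north one north one bird north one one bird one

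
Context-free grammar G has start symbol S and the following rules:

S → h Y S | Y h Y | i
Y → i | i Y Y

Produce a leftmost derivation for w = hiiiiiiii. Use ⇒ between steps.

S ⇒ hYS ⇒ hiYYS ⇒ hiiYYYS ⇒ hiiiYYYYS ⇒ hiiiiYYYS ⇒ hiiiiiYYS ⇒ hiiiiiiYS ⇒ hiiiiiiiS ⇒ hiiiiiiii

S ⇒ hYS   [S → h Y S]
hYS ⇒ hiYYS   [Y → i Y Y]
hiYYS ⇒ hiiYYYS   [Y → i Y Y]
hiiYYYS ⇒ hiiiYYYYS   [Y → i Y Y]
hiiiYYYYS ⇒ hiiiiYYYS   [Y → i]
hiiiiYYYS ⇒ hiiiiiYYS   [Y → i]
hiiiiiYYS ⇒ hiiiiiiYS   [Y → i]
hiiiiiiYS ⇒ hiiiiiiiS   [Y → i]
hiiiiiiiS ⇒ hiiiiiiii   [S → i]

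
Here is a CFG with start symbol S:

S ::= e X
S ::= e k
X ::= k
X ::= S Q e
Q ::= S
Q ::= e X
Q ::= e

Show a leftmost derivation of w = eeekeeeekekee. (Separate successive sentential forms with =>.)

S => eX => eSQe => eeXQe => eeSQeQe => eeekQeQe => eeekeeQe => eeekeeeXe => eeekeeeSQee => eeekeeeeXQee => eeekeeeekQee => eeekeeeekeXee => eeekeeeekekee

S => eX   [S ::= e X]
eX => eSQe   [X ::= S Q e]
eSQe => eeXQe   [S ::= e X]
eeXQe => eeSQeQe   [X ::= S Q e]
eeSQeQe => eeekQeQe   [S ::= e k]
eeekQeQe => eeekeeQe   [Q ::= e]
eeekeeQe => eeekeeeXe   [Q ::= e X]
eeekeeeXe => eeekeeeSQee   [X ::= S Q e]
eeekeeeSQee => eeekeeeeXQee   [S ::= e X]
eeekeeeeXQee => eeekeeeekQee   [X ::= k]
eeekeeeekQee => eeekeeeekeXee   [Q ::= e X]
eeekeeeekeXee => eeekeeeekekee   [X ::= k]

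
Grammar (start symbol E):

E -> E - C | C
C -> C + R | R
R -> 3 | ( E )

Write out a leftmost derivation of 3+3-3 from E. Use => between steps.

E => E-C   [E -> E - C]
E-C => C-C   [E -> C]
C-C => C+R-C   [C -> C + R]
C+R-C => R+R-C   [C -> R]
R+R-C => 3+R-C   [R -> 3]
3+R-C => 3+3-C   [R -> 3]
3+3-C => 3+3-R   [C -> R]
3+3-R => 3+3-3   [R -> 3]

E=>E-C=>C-C=>C+R-C=>R+R-C=>3+R-C=>3+3-C=>3+3-R=>3+3-3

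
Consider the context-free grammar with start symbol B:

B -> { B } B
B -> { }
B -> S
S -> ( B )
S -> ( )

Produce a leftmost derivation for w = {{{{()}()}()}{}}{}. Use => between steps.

B=>{B}B=>{{B}B}B=>{{{B}B}B}B=>{{{{B}B}B}B}B=>{{{{S}B}B}B}B=>{{{{()}B}B}B}B=>{{{{()}S}B}B}B=>{{{{()}()}B}B}B=>{{{{()}()}S}B}B=>{{{{()}()}()}B}B=>{{{{()}()}()}{}}B=>{{{{()}()}()}{}}{}

B => {B}B   [B -> { B } B]
{B}B => {{B}B}B   [B -> { B } B]
{{B}B}B => {{{B}B}B}B   [B -> { B } B]
{{{B}B}B}B => {{{{B}B}B}B}B   [B -> { B } B]
{{{{B}B}B}B}B => {{{{S}B}B}B}B   [B -> S]
{{{{S}B}B}B}B => {{{{()}B}B}B}B   [S -> ( )]
{{{{()}B}B}B}B => {{{{()}S}B}B}B   [B -> S]
{{{{()}S}B}B}B => {{{{()}()}B}B}B   [S -> ( )]
{{{{()}()}B}B}B => {{{{()}()}S}B}B   [B -> S]
{{{{()}()}S}B}B => {{{{()}()}()}B}B   [S -> ( )]
{{{{()}()}()}B}B => {{{{()}()}()}{}}B   [B -> { }]
{{{{()}()}()}{}}B => {{{{()}()}()}{}}{}   [B -> { }]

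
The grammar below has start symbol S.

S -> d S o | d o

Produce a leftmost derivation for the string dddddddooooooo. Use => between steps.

S => dSo => ddSoo => dddSooo => ddddSoooo => dddddSooooo => ddddddSoooooo => dddddddooooooo

S => dSo   [S -> d S o]
dSo => ddSoo   [S -> d S o]
ddSoo => dddSooo   [S -> d S o]
dddSooo => ddddSoooo   [S -> d S o]
ddddSoooo => dddddSooooo   [S -> d S o]
dddddSooooo => ddddddSoooooo   [S -> d S o]
ddddddSoooooo => dddddddooooooo   [S -> d o]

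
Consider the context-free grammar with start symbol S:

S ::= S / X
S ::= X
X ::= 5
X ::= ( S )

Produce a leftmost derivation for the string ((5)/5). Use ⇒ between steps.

S⇒X⇒(S)⇒(S/X)⇒(X/X)⇒((S)/X)⇒((X)/X)⇒((5)/X)⇒((5)/5)

S ⇒ X   [S ::= X]
X ⇒ (S)   [X ::= ( S )]
(S) ⇒ (S/X)   [S ::= S / X]
(S/X) ⇒ (X/X)   [S ::= X]
(X/X) ⇒ ((S)/X)   [X ::= ( S )]
((S)/X) ⇒ ((X)/X)   [S ::= X]
((X)/X) ⇒ ((5)/X)   [X ::= 5]
((5)/X) ⇒ ((5)/5)   [X ::= 5]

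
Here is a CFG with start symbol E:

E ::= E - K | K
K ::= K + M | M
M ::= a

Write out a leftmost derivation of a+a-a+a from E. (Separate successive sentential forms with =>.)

E=>E-K=>K-K=>K+M-K=>M+M-K=>a+M-K=>a+a-K=>a+a-K+M=>a+a-M+M=>a+a-a+M=>a+a-a+a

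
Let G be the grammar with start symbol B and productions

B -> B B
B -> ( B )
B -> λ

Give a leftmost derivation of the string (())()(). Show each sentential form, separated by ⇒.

B ⇒ BB   [B -> B B]
BB ⇒ BBB   [B -> B B]
BBB ⇒ (B)BB   [B -> ( B )]
(B)BB ⇒ ((B))BB   [B -> ( B )]
((B))BB ⇒ (())BB   [B -> λ]
(())BB ⇒ (())(B)B   [B -> ( B )]
(())(B)B ⇒ (())()B   [B -> λ]
(())()B ⇒ (())()(B)   [B -> ( B )]
(())()(B) ⇒ (())()()   [B -> λ]

B⇒BB⇒BBB⇒(B)BB⇒((B))BB⇒(())BB⇒(())(B)B⇒(())()B⇒(())()(B)⇒(())()()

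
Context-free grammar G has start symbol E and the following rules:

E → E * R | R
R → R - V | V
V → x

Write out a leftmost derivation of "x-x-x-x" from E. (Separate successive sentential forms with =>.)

E=>R=>R-V=>R-V-V=>R-V-V-V=>V-V-V-V=>x-V-V-V=>x-x-V-V=>x-x-x-V=>x-x-x-x

E => R   [E → R]
R => R-V   [R → R - V]
R-V => R-V-V   [R → R - V]
R-V-V => R-V-V-V   [R → R - V]
R-V-V-V => V-V-V-V   [R → V]
V-V-V-V => x-V-V-V   [V → x]
x-V-V-V => x-x-V-V   [V → x]
x-x-V-V => x-x-x-V   [V → x]
x-x-x-V => x-x-x-x   [V → x]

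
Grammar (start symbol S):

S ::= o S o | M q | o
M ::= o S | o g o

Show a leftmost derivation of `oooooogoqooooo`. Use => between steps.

S=>oSo=>ooSoo=>oooSooo=>ooooSoooo=>oooooSooooo=>oooooMqooooo=>oooooogoqooooo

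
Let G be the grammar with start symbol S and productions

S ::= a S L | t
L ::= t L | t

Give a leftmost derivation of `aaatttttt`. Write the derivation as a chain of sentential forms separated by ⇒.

S⇒aSL⇒aaSLL⇒aaaSLLL⇒aaatLLL⇒aaattLLL⇒aaatttLLL⇒aaattttLL⇒aaatttttL⇒aaatttttt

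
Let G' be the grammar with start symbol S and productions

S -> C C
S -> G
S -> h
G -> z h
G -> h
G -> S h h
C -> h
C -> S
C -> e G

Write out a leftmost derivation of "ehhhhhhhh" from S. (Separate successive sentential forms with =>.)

S => G   [S -> G]
G => Shh   [G -> S h h]
Shh => CChh   [S -> C C]
CChh => eGChh   [C -> e G]
eGChh => eShhChh   [G -> S h h]
eShhChh => eGhhChh   [S -> G]
eGhhChh => eShhhhChh   [G -> S h h]
eShhhhChh => eGhhhhChh   [S -> G]
eGhhhhChh => ehhhhhChh   [G -> h]
ehhhhhChh => ehhhhhhhh   [C -> h]

S => G => Shh => CChh => eGChh => eShhChh => eGhhChh => eShhhhChh => eGhhhhChh => ehhhhhChh => ehhhhhhhh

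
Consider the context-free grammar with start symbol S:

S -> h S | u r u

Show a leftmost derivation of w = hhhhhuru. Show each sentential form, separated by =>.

S => hS => hhS => hhhS => hhhhS => hhhhhS => hhhhhuru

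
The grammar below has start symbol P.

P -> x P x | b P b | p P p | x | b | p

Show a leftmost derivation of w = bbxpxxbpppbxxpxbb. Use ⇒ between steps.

P ⇒ bPb ⇒ bbPbb ⇒ bbxPxbb ⇒ bbxpPpxbb ⇒ bbxpxPxpxbb ⇒ bbxpxxPxxpxbb ⇒ bbxpxxbPbxxpxbb ⇒ bbxpxxbpPpbxxpxbb ⇒ bbxpxxbpppbxxpxbb

P ⇒ bPb   [P -> b P b]
bPb ⇒ bbPbb   [P -> b P b]
bbPbb ⇒ bbxPxbb   [P -> x P x]
bbxPxbb ⇒ bbxpPpxbb   [P -> p P p]
bbxpPpxbb ⇒ bbxpxPxpxbb   [P -> x P x]
bbxpxPxpxbb ⇒ bbxpxxPxxpxbb   [P -> x P x]
bbxpxxPxxpxbb ⇒ bbxpxxbPbxxpxbb   [P -> b P b]
bbxpxxbPbxxpxbb ⇒ bbxpxxbpPpbxxpxbb   [P -> p P p]
bbxpxxbpPpbxxpxbb ⇒ bbxpxxbpppbxxpxbb   [P -> p]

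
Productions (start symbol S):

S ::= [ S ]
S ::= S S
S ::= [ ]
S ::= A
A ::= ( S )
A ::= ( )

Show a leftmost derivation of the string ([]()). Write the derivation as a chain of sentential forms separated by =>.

S => A   [S ::= A]
A => (S)   [A ::= ( S )]
(S) => (SS)   [S ::= S S]
(SS) => ([]S)   [S ::= [ ]]
([]S) => ([]A)   [S ::= A]
([]A) => ([]())   [A ::= ( )]

S => A => (S) => (SS) => ([]S) => ([]A) => ([]())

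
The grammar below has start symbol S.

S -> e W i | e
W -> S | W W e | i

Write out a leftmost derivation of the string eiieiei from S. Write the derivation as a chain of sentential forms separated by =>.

S => eWi   [S -> e W i]
eWi => eWWei   [W -> W W e]
eWWei => eWWeWei   [W -> W W e]
eWWeWei => eiWeWei   [W -> i]
eiWeWei => eiieWei   [W -> i]
eiieWei => eiieiei   [W -> i]

S=>eWi=>eWWei=>eWWeWei=>eiWeWei=>eiieWei=>eiieiei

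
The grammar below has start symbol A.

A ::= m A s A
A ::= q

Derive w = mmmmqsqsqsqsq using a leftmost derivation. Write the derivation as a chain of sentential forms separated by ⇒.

A ⇒ mAsA   [A ::= m A s A]
mAsA ⇒ mmAsAsA   [A ::= m A s A]
mmAsAsA ⇒ mmmAsAsAsA   [A ::= m A s A]
mmmAsAsAsA ⇒ mmmmAsAsAsAsA   [A ::= m A s A]
mmmmAsAsAsAsA ⇒ mmmmqsAsAsAsA   [A ::= q]
mmmmqsAsAsAsA ⇒ mmmmqsqsAsAsA   [A ::= q]
mmmmqsqsAsAsA ⇒ mmmmqsqsqsAsA   [A ::= q]
mmmmqsqsqsAsA ⇒ mmmmqsqsqsqsA   [A ::= q]
mmmmqsqsqsqsA ⇒ mmmmqsqsqsqsq   [A ::= q]

A⇒mAsA⇒mmAsAsA⇒mmmAsAsAsA⇒mmmmAsAsAsAsA⇒mmmmqsAsAsAsA⇒mmmmqsqsAsAsA⇒mmmmqsqsqsAsA⇒mmmmqsqsqsqsA⇒mmmmqsqsqsqsq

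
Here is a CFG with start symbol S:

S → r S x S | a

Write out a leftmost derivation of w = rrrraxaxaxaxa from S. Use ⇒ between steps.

S ⇒ rSxS ⇒ rrSxSxS ⇒ rrrSxSxSxS ⇒ rrrrSxSxSxSxS ⇒ rrrraxSxSxSxS ⇒ rrrraxaxSxSxS ⇒ rrrraxaxaxSxS ⇒ rrrraxaxaxaxS ⇒ rrrraxaxaxaxa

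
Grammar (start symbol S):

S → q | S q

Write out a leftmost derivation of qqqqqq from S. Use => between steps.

S => Sq   [S → S q]
Sq => Sqq   [S → S q]
Sqq => Sqqq   [S → S q]
Sqqq => Sqqqq   [S → S q]
Sqqqq => Sqqqqq   [S → S q]
Sqqqqq => qqqqqq   [S → q]

S => Sq => Sqq => Sqqq => Sqqqq => Sqqqqq => qqqqqq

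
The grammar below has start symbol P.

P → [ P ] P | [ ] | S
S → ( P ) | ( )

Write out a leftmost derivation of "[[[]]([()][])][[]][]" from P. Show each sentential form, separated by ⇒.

P ⇒ [P]P   [P → [ P ] P]
[P]P ⇒ [[P]P]P   [P → [ P ] P]
[[P]P]P ⇒ [[[]]P]P   [P → [ ]]
[[[]]P]P ⇒ [[[]]S]P   [P → S]
[[[]]S]P ⇒ [[[]](P)]P   [S → ( P )]
[[[]](P)]P ⇒ [[[]]([P]P)]P   [P → [ P ] P]
[[[]]([P]P)]P ⇒ [[[]]([S]P)]P   [P → S]
[[[]]([S]P)]P ⇒ [[[]]([()]P)]P   [S → ( )]
[[[]]([()]P)]P ⇒ [[[]]([()][])]P   [P → [ ]]
[[[]]([()][])]P ⇒ [[[]]([()][])][P]P   [P → [ P ] P]
[[[]]([()][])][P]P ⇒ [[[]]([()][])][[]]P   [P → [ ]]
[[[]]([()][])][[]]P ⇒ [[[]]([()][])][[]][]   [P → [ ]]

P ⇒ [P]P ⇒ [[P]P]P ⇒ [[[]]P]P ⇒ [[[]]S]P ⇒ [[[]](P)]P ⇒ [[[]]([P]P)]P ⇒ [[[]]([S]P)]P ⇒ [[[]]([()]P)]P ⇒ [[[]]([()][])]P ⇒ [[[]]([()][])][P]P ⇒ [[[]]([()][])][[]]P ⇒ [[[]]([()][])][[]][]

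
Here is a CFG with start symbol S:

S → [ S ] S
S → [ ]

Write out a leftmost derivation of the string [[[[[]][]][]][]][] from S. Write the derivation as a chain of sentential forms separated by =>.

S => [S]S   [S → [ S ] S]
[S]S => [[S]S]S   [S → [ S ] S]
[[S]S]S => [[[S]S]S]S   [S → [ S ] S]
[[[S]S]S]S => [[[[S]S]S]S]S   [S → [ S ] S]
[[[[S]S]S]S]S => [[[[[]]S]S]S]S   [S → [ ]]
[[[[[]]S]S]S]S => [[[[[]][]]S]S]S   [S → [ ]]
[[[[[]][]]S]S]S => [[[[[]][]][]]S]S   [S → [ ]]
[[[[[]][]][]]S]S => [[[[[]][]][]][]]S   [S → [ ]]
[[[[[]][]][]][]]S => [[[[[]][]][]][]][]   [S → [ ]]

S => [S]S => [[S]S]S => [[[S]S]S]S => [[[[S]S]S]S]S => [[[[[]]S]S]S]S => [[[[[]][]]S]S]S => [[[[[]][]][]]S]S => [[[[[]][]][]][]]S => [[[[[]][]][]][]][]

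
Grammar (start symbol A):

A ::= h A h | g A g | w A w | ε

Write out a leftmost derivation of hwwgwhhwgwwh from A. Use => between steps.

A => hAh => hwAwh => hwwAwwh => hwwgAgwwh => hwwgwAwgwwh => hwwgwhAhwgwwh => hwwgwhhwgwwh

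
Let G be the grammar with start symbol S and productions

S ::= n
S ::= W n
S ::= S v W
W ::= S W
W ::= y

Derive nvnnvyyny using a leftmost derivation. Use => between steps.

S => SvW => nvW => nvSW => nvWnW => nvSWnW => nvnWnW => nvnSWnW => nvnSvWWnW => nvnnvWWnW => nvnnvyWnW => nvnnvyynW => nvnnvyyny

S => SvW   [S ::= S v W]
SvW => nvW   [S ::= n]
nvW => nvSW   [W ::= S W]
nvSW => nvWnW   [S ::= W n]
nvWnW => nvSWnW   [W ::= S W]
nvSWnW => nvnWnW   [S ::= n]
nvnWnW => nvnSWnW   [W ::= S W]
nvnSWnW => nvnSvWWnW   [S ::= S v W]
nvnSvWWnW => nvnnvWWnW   [S ::= n]
nvnnvWWnW => nvnnvyWnW   [W ::= y]
nvnnvyWnW => nvnnvyynW   [W ::= y]
nvnnvyynW => nvnnvyyny   [W ::= y]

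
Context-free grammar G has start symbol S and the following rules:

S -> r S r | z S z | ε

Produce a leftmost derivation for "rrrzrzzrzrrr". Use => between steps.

S => rSr => rrSrr => rrrSrrr => rrrzSzrrr => rrrzrSrzrrr => rrrzrzSzrzrrr => rrrzrzzrzrrr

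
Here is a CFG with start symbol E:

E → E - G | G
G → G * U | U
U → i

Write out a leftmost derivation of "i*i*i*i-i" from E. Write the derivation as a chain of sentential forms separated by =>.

E=>E-G=>G-G=>G*U-G=>G*U*U-G=>G*U*U*U-G=>U*U*U*U-G=>i*U*U*U-G=>i*i*U*U-G=>i*i*i*U-G=>i*i*i*i-G=>i*i*i*i-U=>i*i*i*i-i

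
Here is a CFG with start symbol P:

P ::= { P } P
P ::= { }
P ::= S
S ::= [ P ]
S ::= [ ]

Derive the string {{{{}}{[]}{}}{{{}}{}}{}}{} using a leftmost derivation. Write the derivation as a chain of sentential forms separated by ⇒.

P ⇒ {P}P   [P ::= { P } P]
{P}P ⇒ {{P}P}P   [P ::= { P } P]
{{P}P}P ⇒ {{{P}P}P}P   [P ::= { P } P]
{{{P}P}P}P ⇒ {{{{}}P}P}P   [P ::= { }]
{{{{}}P}P}P ⇒ {{{{}}{P}P}P}P   [P ::= { P } P]
{{{{}}{P}P}P}P ⇒ {{{{}}{S}P}P}P   [P ::= S]
{{{{}}{S}P}P}P ⇒ {{{{}}{[]}P}P}P   [S ::= [ ]]
{{{{}}{[]}P}P}P ⇒ {{{{}}{[]}{}}P}P   [P ::= { }]
{{{{}}{[]}{}}P}P ⇒ {{{{}}{[]}{}}{P}P}P   [P ::= { P } P]
{{{{}}{[]}{}}{P}P}P ⇒ {{{{}}{[]}{}}{{P}P}P}P   [P ::= { P } P]
{{{{}}{[]}{}}{{P}P}P}P ⇒ {{{{}}{[]}{}}{{{}}P}P}P   [P ::= { }]
{{{{}}{[]}{}}{{{}}P}P}P ⇒ {{{{}}{[]}{}}{{{}}{}}P}P   [P ::= { }]
{{{{}}{[]}{}}{{{}}{}}P}P ⇒ {{{{}}{[]}{}}{{{}}{}}{}}P   [P ::= { }]
{{{{}}{[]}{}}{{{}}{}}{}}P ⇒ {{{{}}{[]}{}}{{{}}{}}{}}{}   [P ::= { }]

P⇒{P}P⇒{{P}P}P⇒{{{P}P}P}P⇒{{{{}}P}P}P⇒{{{{}}{P}P}P}P⇒{{{{}}{S}P}P}P⇒{{{{}}{[]}P}P}P⇒{{{{}}{[]}{}}P}P⇒{{{{}}{[]}{}}{P}P}P⇒{{{{}}{[]}{}}{{P}P}P}P⇒{{{{}}{[]}{}}{{{}}P}P}P⇒{{{{}}{[]}{}}{{{}}{}}P}P⇒{{{{}}{[]}{}}{{{}}{}}{}}P⇒{{{{}}{[]}{}}{{{}}{}}{}}{}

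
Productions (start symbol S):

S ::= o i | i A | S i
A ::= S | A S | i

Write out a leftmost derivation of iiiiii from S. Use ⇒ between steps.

S ⇒ Si ⇒ Sii ⇒ Siii ⇒ Siiii ⇒ iAiiii ⇒ iiiiii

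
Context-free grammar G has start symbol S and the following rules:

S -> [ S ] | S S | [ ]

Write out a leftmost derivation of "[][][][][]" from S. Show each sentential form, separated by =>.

S => SS => SSS => SSSS => SSSSS => []SSSS => [][]SSS => [][][]SS => [][][][]S => [][][][][]

S => SS   [S -> S S]
SS => SSS   [S -> S S]
SSS => SSSS   [S -> S S]
SSSS => SSSSS   [S -> S S]
SSSSS => []SSSS   [S -> [ ]]
[]SSSS => [][]SSS   [S -> [ ]]
[][]SSS => [][][]SS   [S -> [ ]]
[][][]SS => [][][][]S   [S -> [ ]]
[][][][]S => [][][][][]   [S -> [ ]]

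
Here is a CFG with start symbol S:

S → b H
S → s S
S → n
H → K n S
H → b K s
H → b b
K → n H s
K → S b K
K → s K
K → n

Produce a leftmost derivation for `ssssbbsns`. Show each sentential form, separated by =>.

S=>sS=>ssS=>sssS=>ssssS=>ssssbH=>ssssbbKs=>ssssbbsKs=>ssssbbsns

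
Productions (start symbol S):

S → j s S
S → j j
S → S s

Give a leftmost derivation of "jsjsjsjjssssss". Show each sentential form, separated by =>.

S=>Ss=>Sss=>jsSss=>jsSsss=>jsjsSsss=>jsjsjsSsss=>jsjsjsSssss=>jsjsjsSsssss=>jsjsjsSssssss=>jsjsjsjjssssss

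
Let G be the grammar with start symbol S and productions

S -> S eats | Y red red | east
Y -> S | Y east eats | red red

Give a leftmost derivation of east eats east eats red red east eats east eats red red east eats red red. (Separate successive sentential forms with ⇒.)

S ⇒ Y red red   [S -> Y red red]
Y red red ⇒ Y east eats red red   [Y -> Y east eats]
Y east eats red red ⇒ S east eats red red   [Y -> S]
S east eats red red ⇒ Y red red east eats red red   [S -> Y red red]
Y red red east eats red red ⇒ Y east eats red red east eats red red   [Y -> Y east eats]
Y east eats red red east eats red red ⇒ Y east eats east eats red red east eats red red   [Y -> Y east eats]
Y east eats east eats red red east eats red red ⇒ S east eats east eats red red east eats red red   [Y -> S]
S east eats east eats red red east eats red red ⇒ Y red red east eats east eats red red east eats red red   [S -> Y red red]
Y red red east eats east eats red red east eats red red ⇒ Y east eats red red east eats east eats red red east eats red red   [Y -> Y east eats]
Y east eats red red east eats east eats red red east eats red red ⇒ S east eats red red east eats east eats red red east eats red red   [Y -> S]
S east eats red red east eats east eats red red east eats red red ⇒ S eats east eats red red east eats east eats red red east eats red red   [S -> S eats]
S eats east eats red red east eats east eats red red east eats red red ⇒ east eats east eats red red east eats east eats red red east eats red red   [S -> east]

S ⇒ Y red red ⇒ Y east eats red red ⇒ S east eats red red ⇒ Y red red east eats red red ⇒ Y east eats red red east eats red red ⇒ Y east eats east eats red red east eats red red ⇒ S east eats east eats red red east eats red red ⇒ Y red red east eats east eats red red east eats red red ⇒ Y east eats red red east eats east eats red red east eats red red ⇒ S east eats red red east eats east eats red red east eats red red ⇒ S eats east eats red red east eats east eats red red east eats red red ⇒ east eats east eats red red east eats east eats red red east eats red red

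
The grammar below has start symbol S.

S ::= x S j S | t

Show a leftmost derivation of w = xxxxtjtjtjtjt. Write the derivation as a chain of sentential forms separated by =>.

S => xSjS => xxSjSjS => xxxSjSjSjS => xxxxSjSjSjSjS => xxxxtjSjSjSjS => xxxxtjtjSjSjS => xxxxtjtjtjSjS => xxxxtjtjtjtjS => xxxxtjtjtjtjt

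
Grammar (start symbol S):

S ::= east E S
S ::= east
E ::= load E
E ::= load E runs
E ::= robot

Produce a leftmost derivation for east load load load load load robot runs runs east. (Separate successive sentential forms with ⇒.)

S ⇒ east E S ⇒ east load E runs S ⇒ east load load E runs S ⇒ east load load load E runs S ⇒ east load load load load E runs S ⇒ east load load load load load E runs runs S ⇒ east load load load load load robot runs runs S ⇒ east load load load load load robot runs runs east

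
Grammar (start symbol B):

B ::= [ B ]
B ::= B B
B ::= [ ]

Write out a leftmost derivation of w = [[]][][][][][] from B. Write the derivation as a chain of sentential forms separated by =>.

B => BB   [B ::= B B]
BB => BBB   [B ::= B B]
BBB => BBBB   [B ::= B B]
BBBB => BBBBB   [B ::= B B]
BBBBB => BBBBBB   [B ::= B B]
BBBBBB => [B]BBBBB   [B ::= [ B ]]
[B]BBBBB => [[]]BBBBB   [B ::= [ ]]
[[]]BBBBB => [[]][]BBBB   [B ::= [ ]]
[[]][]BBBB => [[]][][]BBB   [B ::= [ ]]
[[]][][]BBB => [[]][][][]BB   [B ::= [ ]]
[[]][][][]BB => [[]][][][][]B   [B ::= [ ]]
[[]][][][][]B => [[]][][][][][]   [B ::= [ ]]

B => BB => BBB => BBBB => BBBBB => BBBBBB => [B]BBBBB => [[]]BBBBB => [[]][]BBBB => [[]][][]BBB => [[]][][][]BB => [[]][][][][]B => [[]][][][][][]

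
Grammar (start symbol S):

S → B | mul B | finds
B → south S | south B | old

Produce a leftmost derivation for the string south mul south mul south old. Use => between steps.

S => B => south S => south mul B => south mul south S => south mul south mul B => south mul south mul south S => south mul south mul south B => south mul south mul south old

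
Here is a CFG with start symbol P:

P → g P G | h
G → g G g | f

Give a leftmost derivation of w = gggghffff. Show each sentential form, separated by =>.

P => gPG => ggPGG => gggPGGG => ggggPGGGG => gggghGGGG => gggghfGGG => gggghffGG => gggghfffG => gggghffff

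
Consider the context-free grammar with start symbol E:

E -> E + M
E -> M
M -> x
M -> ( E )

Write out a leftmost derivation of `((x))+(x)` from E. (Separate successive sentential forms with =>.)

E => E+M => M+M => (E)+M => (M)+M => ((E))+M => ((M))+M => ((x))+M => ((x))+(E) => ((x))+(M) => ((x))+(x)

E => E+M   [E -> E + M]
E+M => M+M   [E -> M]
M+M => (E)+M   [M -> ( E )]
(E)+M => (M)+M   [E -> M]
(M)+M => ((E))+M   [M -> ( E )]
((E))+M => ((M))+M   [E -> M]
((M))+M => ((x))+M   [M -> x]
((x))+M => ((x))+(E)   [M -> ( E )]
((x))+(E) => ((x))+(M)   [E -> M]
((x))+(M) => ((x))+(x)   [M -> x]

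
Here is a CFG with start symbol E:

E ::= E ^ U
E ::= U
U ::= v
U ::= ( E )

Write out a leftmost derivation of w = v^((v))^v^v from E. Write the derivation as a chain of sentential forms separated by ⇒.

E ⇒ E^U ⇒ E^U^U ⇒ E^U^U^U ⇒ U^U^U^U ⇒ v^U^U^U ⇒ v^(E)^U^U ⇒ v^(U)^U^U ⇒ v^((E))^U^U ⇒ v^((U))^U^U ⇒ v^((v))^U^U ⇒ v^((v))^v^U ⇒ v^((v))^v^v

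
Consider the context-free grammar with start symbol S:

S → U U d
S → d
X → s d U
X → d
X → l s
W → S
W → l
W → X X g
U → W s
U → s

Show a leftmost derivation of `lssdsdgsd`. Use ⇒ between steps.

S ⇒ UUd ⇒ WsUd ⇒ lsUd ⇒ lsWsd ⇒ lsXXgsd ⇒ lssdUXgsd ⇒ lssdsXgsd ⇒ lssdsdgsd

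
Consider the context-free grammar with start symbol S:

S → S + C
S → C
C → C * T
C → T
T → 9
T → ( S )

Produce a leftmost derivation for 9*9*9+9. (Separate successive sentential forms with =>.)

S => S+C => C+C => C*T+C => C*T*T+C => T*T*T+C => 9*T*T+C => 9*9*T+C => 9*9*9+C => 9*9*9+T => 9*9*9+9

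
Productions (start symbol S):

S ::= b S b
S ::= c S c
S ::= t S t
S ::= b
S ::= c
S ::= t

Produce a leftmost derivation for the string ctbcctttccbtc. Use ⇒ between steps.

S ⇒ cSc   [S ::= c S c]
cSc ⇒ ctStc   [S ::= t S t]
ctStc ⇒ ctbSbtc   [S ::= b S b]
ctbSbtc ⇒ ctbcScbtc   [S ::= c S c]
ctbcScbtc ⇒ ctbccSccbtc   [S ::= c S c]
ctbccSccbtc ⇒ ctbcctStccbtc   [S ::= t S t]
ctbcctStccbtc ⇒ ctbcctttccbtc   [S ::= t]

S ⇒ cSc ⇒ ctStc ⇒ ctbSbtc ⇒ ctbcScbtc ⇒ ctbccSccbtc ⇒ ctbcctStccbtc ⇒ ctbcctttccbtc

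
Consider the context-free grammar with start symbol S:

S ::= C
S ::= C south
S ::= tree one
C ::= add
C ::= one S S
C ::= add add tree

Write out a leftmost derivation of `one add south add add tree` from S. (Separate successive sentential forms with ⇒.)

S ⇒ C   [S ::= C]
C ⇒ one S S   [C ::= one S S]
one S S ⇒ one C south S   [S ::= C south]
one C south S ⇒ one add south S   [C ::= add]
one add south S ⇒ one add south C   [S ::= C]
one add south C ⇒ one add south add add tree   [C ::= add add tree]

S ⇒ C ⇒ one S S ⇒ one C south S ⇒ one add south S ⇒ one add south C ⇒ one add south add add tree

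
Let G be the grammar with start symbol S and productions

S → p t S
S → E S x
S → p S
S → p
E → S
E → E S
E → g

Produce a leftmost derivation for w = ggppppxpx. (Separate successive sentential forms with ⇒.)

S ⇒ ESx ⇒ ESSx ⇒ gSSx ⇒ gESxSx ⇒ ggSxSx ⇒ ggpSxSx ⇒ ggppSxSx ⇒ ggpppSxSx ⇒ ggppppxSx ⇒ ggppppxpx

S ⇒ ESx   [S → E S x]
ESx ⇒ ESSx   [E → E S]
ESSx ⇒ gSSx   [E → g]
gSSx ⇒ gESxSx   [S → E S x]
gESxSx ⇒ ggSxSx   [E → g]
ggSxSx ⇒ ggpSxSx   [S → p S]
ggpSxSx ⇒ ggppSxSx   [S → p S]
ggppSxSx ⇒ ggpppSxSx   [S → p S]
ggpppSxSx ⇒ ggppppxSx   [S → p]
ggppppxSx ⇒ ggppppxpx   [S → p]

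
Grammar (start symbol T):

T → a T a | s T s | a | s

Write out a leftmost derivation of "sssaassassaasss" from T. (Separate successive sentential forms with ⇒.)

T ⇒ sTs ⇒ ssTss ⇒ sssTsss ⇒ sssaTasss ⇒ sssaaTaasss ⇒ sssaasTsaasss ⇒ sssaassTssaasss ⇒ sssaassassaasss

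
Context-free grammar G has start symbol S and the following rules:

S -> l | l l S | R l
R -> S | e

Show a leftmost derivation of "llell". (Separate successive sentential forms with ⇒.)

S ⇒ llS   [S -> l l S]
llS ⇒ llRl   [S -> R l]
llRl ⇒ llSl   [R -> S]
llSl ⇒ llRll   [S -> R l]
llRll ⇒ llell   [R -> e]

S ⇒ llS ⇒ llRl ⇒ llSl ⇒ llRll ⇒ llell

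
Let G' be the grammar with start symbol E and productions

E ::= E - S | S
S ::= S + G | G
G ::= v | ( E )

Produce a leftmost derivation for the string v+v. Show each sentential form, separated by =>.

E => S => S+G => G+G => v+G => v+v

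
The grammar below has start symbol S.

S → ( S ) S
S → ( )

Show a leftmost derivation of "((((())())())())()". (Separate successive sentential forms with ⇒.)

S ⇒ (S)S ⇒ ((S)S)S ⇒ (((S)S)S)S ⇒ ((((S)S)S)S)S ⇒ ((((())S)S)S)S ⇒ ((((())())S)S)S ⇒ ((((())())())S)S ⇒ ((((())())())())S ⇒ ((((())())())())()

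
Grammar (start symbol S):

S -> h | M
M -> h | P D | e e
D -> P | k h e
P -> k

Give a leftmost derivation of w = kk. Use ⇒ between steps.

S ⇒ M   [S -> M]
M ⇒ PD   [M -> P D]
PD ⇒ kD   [P -> k]
kD ⇒ kP   [D -> P]
kP ⇒ kk   [P -> k]

S ⇒ M ⇒ PD ⇒ kD ⇒ kP ⇒ kk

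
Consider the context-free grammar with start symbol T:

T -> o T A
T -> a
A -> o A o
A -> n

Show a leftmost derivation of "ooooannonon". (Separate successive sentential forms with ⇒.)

T ⇒ oTA ⇒ ooTAA ⇒ oooTAAA ⇒ ooooTAAAA ⇒ ooooaAAAA ⇒ ooooanAAA ⇒ ooooannAA ⇒ ooooannoAoA ⇒ ooooannonoA ⇒ ooooannonon

T ⇒ oTA   [T -> o T A]
oTA ⇒ ooTAA   [T -> o T A]
ooTAA ⇒ oooTAAA   [T -> o T A]
oooTAAA ⇒ ooooTAAAA   [T -> o T A]
ooooTAAAA ⇒ ooooaAAAA   [T -> a]
ooooaAAAA ⇒ ooooanAAA   [A -> n]
ooooanAAA ⇒ ooooannAA   [A -> n]
ooooannAA ⇒ ooooannoAoA   [A -> o A o]
ooooannoAoA ⇒ ooooannonoA   [A -> n]
ooooannonoA ⇒ ooooannonon   [A -> n]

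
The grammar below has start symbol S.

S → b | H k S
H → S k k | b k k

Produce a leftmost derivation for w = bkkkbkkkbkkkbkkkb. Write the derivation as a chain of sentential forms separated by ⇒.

S ⇒ HkS   [S → H k S]
HkS ⇒ SkkkS   [H → S k k]
SkkkS ⇒ HkSkkkS   [S → H k S]
HkSkkkS ⇒ SkkkSkkkS   [H → S k k]
SkkkSkkkS ⇒ HkSkkkSkkkS   [S → H k S]
HkSkkkSkkkS ⇒ SkkkSkkkSkkkS   [H → S k k]
SkkkSkkkSkkkS ⇒ HkSkkkSkkkSkkkS   [S → H k S]
HkSkkkSkkkSkkkS ⇒ bkkkSkkkSkkkSkkkS   [H → b k k]
bkkkSkkkSkkkSkkkS ⇒ bkkkbkkkSkkkSkkkS   [S → b]
bkkkbkkkSkkkSkkkS ⇒ bkkkbkkkbkkkSkkkS   [S → b]
bkkkbkkkbkkkSkkkS ⇒ bkkkbkkkbkkkbkkkS   [S → b]
bkkkbkkkbkkkbkkkS ⇒ bkkkbkkkbkkkbkkkb   [S → b]

S⇒HkS⇒SkkkS⇒HkSkkkS⇒SkkkSkkkS⇒HkSkkkSkkkS⇒SkkkSkkkSkkkS⇒HkSkkkSkkkSkkkS⇒bkkkSkkkSkkkSkkkS⇒bkkkbkkkSkkkSkkkS⇒bkkkbkkkbkkkSkkkS⇒bkkkbkkkbkkkbkkkS⇒bkkkbkkkbkkkbkkkb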